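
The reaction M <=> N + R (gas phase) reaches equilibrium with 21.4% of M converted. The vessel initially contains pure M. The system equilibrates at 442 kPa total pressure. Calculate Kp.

Take 1 mol M as basis and let X be its fractional conversion, so ξ = X.
Mole table: n_M = 1 − X; n_N = X; n_R = X.
Summing: n_T = 1 + X.
At X = 0.214: n_M = 0.786, n_N = 0.214, n_R = 0.214, n_T = 1.21.
p_i = (n_i/n_T)·P. Kp = p_N p_R / (p_M) = 21.2 kPa.

Kp = 21.2 kPa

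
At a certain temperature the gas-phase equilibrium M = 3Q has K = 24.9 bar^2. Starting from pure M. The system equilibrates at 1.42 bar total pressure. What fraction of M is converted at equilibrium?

Basis: 1 mol M initially; let X = conversion of M. Extent ξ = X.
Species balance: n_M = 1 − X; n_Q = 3X.
Total moles n_T = 1 + 2X.
Mole fractions y_i = n_i/n_T; K = p_Q^3 / (p_M) with p_i = y_i·P.
This yields a degree-3 equation in X; solving on (0,1), X = 0.825.

X = 0.825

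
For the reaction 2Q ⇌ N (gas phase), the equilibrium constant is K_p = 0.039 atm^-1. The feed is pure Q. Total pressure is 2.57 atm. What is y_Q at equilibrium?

y_Q = 0.916

Take 1 mol Q as basis and let X be its fractional conversion, so ξ = 0.5X.
Species balance: n_Q = 1 − X; n_N = 0.5X.
Summing: n_T = 1 − 0.5X.
y_i = n_i/n_T, p_i = y_i·P. K_p = p_N / (p_Q^2).
This yields a degree-2 equation in X; solving on (0,1), X = 0.155.
Then n_Q = 0.845, n_T = 0.922, so y_Q = 0.916.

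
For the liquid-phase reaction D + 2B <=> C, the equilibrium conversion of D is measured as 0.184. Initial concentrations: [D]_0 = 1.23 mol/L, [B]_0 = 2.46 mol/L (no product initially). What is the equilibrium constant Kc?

Kc = 0.056 (mol/L)^-2

Let X = conversion of D.
Concentrations: [D] = 1.23 − 1.23X; [B] = 2.46 − 2.46X; [C] = 1.23X.
At X = 0.184: [D] = 1, [B] = 2.01, [C] = 0.226.
Kc = [C] / ([D] [B]^2) = 0.056 (mol/L)^-2.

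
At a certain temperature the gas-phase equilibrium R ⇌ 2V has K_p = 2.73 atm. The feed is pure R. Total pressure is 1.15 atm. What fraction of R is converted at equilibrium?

Basis: 1 mol R initially; let X = conversion of R. Extent ξ = X.
Mole table: n_R = 1 − X; n_V = 2X.
Summing: n_T = 1 + X.
y_i = n_i/n_T, p_i = y_i·P. K_p = p_V^2 / (p_R).
This yields a degree-2 equation in X; solving on (0,1), X = 0.610.

X = 0.610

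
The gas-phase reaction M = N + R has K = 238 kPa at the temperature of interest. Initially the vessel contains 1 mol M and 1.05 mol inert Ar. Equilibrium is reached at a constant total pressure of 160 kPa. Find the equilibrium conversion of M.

X = 0.837

Basis: 1 mol M initially; let X = conversion of M. Extent ξ = X.
At extent ξ: n_M = 1 − X; n_N = X; n_R = X; n_I = 1.05 (inert).
Summing: n_T = 2.05 + X.
With p_i = (n_i/n_T)P, K = p_N p_R / (p_M).
Setting this equal to 238 kPa and taking the physical root (0 < X < 1) gives X = 0.837.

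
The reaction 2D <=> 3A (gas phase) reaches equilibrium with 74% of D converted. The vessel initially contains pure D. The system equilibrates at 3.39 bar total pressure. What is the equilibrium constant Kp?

Kp = 50.1 bar

Basis: 1 mol D initially; let X = conversion of D. Extent ξ = 0.5X.
At extent ξ: n_D = 1 − X; n_A = 1.5X.
Total moles n_T = 1 + 0.5X.
At X = 0.74: n_D = 0.26, n_A = 1.11, n_T = 1.37.
p_i = (n_i/n_T)·P. Kp = p_A^3 / (p_D^2) = 50.1 bar.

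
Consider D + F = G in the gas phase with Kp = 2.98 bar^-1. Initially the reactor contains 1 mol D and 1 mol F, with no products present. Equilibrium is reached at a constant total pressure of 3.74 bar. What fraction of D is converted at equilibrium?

X = 0.713

Take 1 mol D as basis and let X be its fractional conversion, so ξ = X.
Species balance: n_D = 1 − X; n_F = 1 − X; n_G = X.
n_T = Σnᵢ = 2 − X.
With p_i = (n_i/n_T)P, Kp = p_G / (p_D p_F).
This yields a degree-2 equation in X; solving on (0,1), X = 0.713.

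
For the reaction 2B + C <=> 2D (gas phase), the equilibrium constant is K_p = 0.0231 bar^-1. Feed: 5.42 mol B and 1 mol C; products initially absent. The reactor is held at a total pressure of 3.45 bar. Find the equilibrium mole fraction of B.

Let X = conversion of C (basis 1 mol C); extent of reaction ξ = X.
At extent ξ: n_B = 5.42 − 2X; n_C = 1 − X; n_D = 2X.
Summing: n_T = 6.42 − X.
y_i = n_i/n_T, p_i = y_i·P. K_p = p_D^2 / (p_B^2 p_C).
Equating to 0.0231 bar^-1 and solving on 0 < X < 1: X = 0.244.
Then n_B = 4.93, n_T = 6.18, so y_B = 0.799.

y_B = 0.799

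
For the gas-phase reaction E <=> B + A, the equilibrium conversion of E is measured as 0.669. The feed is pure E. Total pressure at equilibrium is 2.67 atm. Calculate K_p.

K_p = 2.16 atm

Take 1 mol E as basis and let X be its fractional conversion, so ξ = X.
Moles: n_E = 1 − X; n_B = X; n_A = X.
n_T = Σnᵢ = 1 + X.
At X = 0.669: n_E = 0.331, n_B = 0.669, n_A = 0.669, n_T = 1.67.
p_i = (n_i/n_T)·P. K_p = p_B p_A / (p_E) = 2.16 atm.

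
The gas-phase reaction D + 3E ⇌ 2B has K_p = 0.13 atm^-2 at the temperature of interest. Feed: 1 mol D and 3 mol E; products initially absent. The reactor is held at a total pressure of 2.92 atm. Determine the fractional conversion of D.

Basis: 1 mol D initially; let X = conversion of D. Extent ξ = X.
Species balance: n_D = 1 − X; n_E = 3 − 3X; n_B = 2X.
n_T = Σnᵢ = 4 − 2X.
With p_i = (n_i/n_T)P, K_p = p_B^2 / (p_D p_E^3).
Equating to 0.13 atm^-2 and solving on 0 < X < 1: X = 0.350.

X = 0.350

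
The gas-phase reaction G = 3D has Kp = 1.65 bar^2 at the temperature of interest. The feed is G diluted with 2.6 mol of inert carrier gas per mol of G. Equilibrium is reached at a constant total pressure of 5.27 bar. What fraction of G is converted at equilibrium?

X = 0.301

Take 1 mol G as basis and let X be its fractional conversion, so ξ = X.
Mole table: n_G = 1 − X; n_D = 3X; n_I = 2.6 (inert).
Summing: n_T = 3.6 + 2X.
With p_i = (n_i/n_T)P, Kp = p_D^3 / (p_G).
Setting this equal to 1.65 bar^2 and taking the physical root (0 < X < 1) gives X = 0.301.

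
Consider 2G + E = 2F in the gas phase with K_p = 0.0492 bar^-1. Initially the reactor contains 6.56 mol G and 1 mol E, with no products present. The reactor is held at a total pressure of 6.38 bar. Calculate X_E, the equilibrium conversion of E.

X = 0.444

Take 1 mol E as basis and let X be its fractional conversion, so ξ = X.
At extent ξ: n_G = 6.56 − 2X; n_E = 1 − X; n_F = 2X.
Summing: n_T = 7.56 − X.
Mole fractions y_i = n_i/n_T; K_p = p_F^2 / (p_G^2 p_E) with p_i = y_i·P.
This yields a degree-3 equation in X; solving on (0,1), X = 0.444.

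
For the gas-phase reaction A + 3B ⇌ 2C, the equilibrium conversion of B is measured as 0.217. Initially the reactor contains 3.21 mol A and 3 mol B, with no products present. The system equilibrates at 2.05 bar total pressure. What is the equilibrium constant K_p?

K_p = 0.0385 bar^-2

Basis: 3 mol B initially; let X = conversion of B. Extent ξ = X.
Mole table: n_A = 3.21 − X; n_B = 3 − 3X; n_C = 2X.
Summing: n_T = 6.21 − 2X.
At X = 0.217: n_A = 2.99, n_B = 2.35, n_C = 0.434, n_T = 5.78.
p_i = (n_i/n_T)·P. K_p = p_C^2 / (p_A p_B^3) = 0.0385 bar^-2.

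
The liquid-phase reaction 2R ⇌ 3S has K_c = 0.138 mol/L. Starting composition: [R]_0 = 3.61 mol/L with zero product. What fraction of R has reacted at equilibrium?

X = 0.194

Let X = conversion of R; extent ξ = 3.61X/2 mol/L.
Concentrations: [R] = 3.61 − 3.61X; [S] = 5.42X.
K_c = [S]^3 / ([R]^2).
This equals 0.138 at X = 0.194 (the root in 0 < X < 1).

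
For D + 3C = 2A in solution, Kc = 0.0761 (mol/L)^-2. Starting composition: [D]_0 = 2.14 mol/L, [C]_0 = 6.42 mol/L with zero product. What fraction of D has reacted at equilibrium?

Let X = conversion of D; extent ξ = 2.14·X mol/L.
Concentrations: [D] = 2.14 − 2.14X; [C] = 6.42 − 6.42X; [A] = 4.28X.
Kc = [A]^2 / ([D] [C]^3).
Setting equal to 0.0761 and solving for X on (0,1) gives X = 0.455.

X = 0.455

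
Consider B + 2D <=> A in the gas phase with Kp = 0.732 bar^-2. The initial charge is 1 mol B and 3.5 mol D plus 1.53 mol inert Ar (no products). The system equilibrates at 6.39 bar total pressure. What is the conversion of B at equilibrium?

X = 0.840

Basis: 1 mol B initially; let X = conversion of B. Extent ξ = X.
Species balance: n_B = 1 − X; n_D = 3.5 − 2X; n_A = X; n_I = 1.53 (inert).
Total moles n_T = 6.03 − 2X.
y_i = n_i/n_T, p_i = y_i·P. Kp = p_A / (p_B p_D^2).
Setting this equal to 0.732 bar^-2 and taking the physical root (0 < X < 1) gives X = 0.840.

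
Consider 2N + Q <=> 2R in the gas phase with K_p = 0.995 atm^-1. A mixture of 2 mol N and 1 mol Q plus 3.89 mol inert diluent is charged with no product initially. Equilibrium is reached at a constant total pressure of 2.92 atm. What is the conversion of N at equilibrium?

X = 0.350

Basis: 2 mol N initially; let X = conversion of N. Extent ξ = X.
Mole table: n_N = 2 − 2X; n_Q = 1 − X; n_R = 2X; n_I = 3.89 (inert).
n_T = Σnᵢ = 6.89 − X.
With p_i = (n_i/n_T)P, K_p = p_R^2 / (p_N^2 p_Q).
Equating to 0.995 atm^-1 and solving on 0 < X < 1: X = 0.350.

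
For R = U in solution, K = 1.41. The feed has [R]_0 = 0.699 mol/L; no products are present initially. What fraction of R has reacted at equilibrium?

Let X = conversion of R; extent ξ = 0.699·X mol/L.
Concentrations: [R] = 0.699 − 0.699X; [U] = 0.699X.
K = [U] / ([R]).
Solving K = 1.41 for X ∈ (0,1): X = 0.585.

X = 0.585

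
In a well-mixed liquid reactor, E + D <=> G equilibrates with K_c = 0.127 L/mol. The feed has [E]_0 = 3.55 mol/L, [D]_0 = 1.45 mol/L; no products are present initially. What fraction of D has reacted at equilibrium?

Let X = conversion of D; extent ξ = 1.45·X mol/L.
Concentrations: [E] = 3.55 − 1.45X; [D] = 1.45 − 1.45X; [G] = 1.45X.
K_c = [G] / ([E] [D]).
Setting equal to 0.127 and solving for X on (0,1) gives X = 0.285.

X = 0.285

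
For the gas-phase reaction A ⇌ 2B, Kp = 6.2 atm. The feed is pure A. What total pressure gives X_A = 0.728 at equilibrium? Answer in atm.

P = 1.37 atm

Take 1 mol A as basis and let X be its fractional conversion, so ξ = X.
Species balance: n_A = 1 − X; n_B = 2X.
Summing: n_T = 1 + X.
Kp = p_B^2 / (p_A) with p_i = (n_i/n_T)·P.
At X = 0.728: the mole-fraction product g(X) = Π y_i^ν_i = 4.51. Since Kp = g(X)·P^{1}, P = (Kp/g)^(1/1) = (6.2/4.51)^(1/1) = 1.37 atm.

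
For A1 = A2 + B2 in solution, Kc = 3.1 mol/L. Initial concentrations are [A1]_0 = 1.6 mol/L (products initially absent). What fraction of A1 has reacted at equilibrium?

X = 0.727

Let X = conversion of A1; extent ξ = 1.6·X mol/L.
Concentrations: [A1] = 1.6 − 1.6X; [A2] = 1.6X; [B2] = 1.6X.
Kc = [A2] [B2] / ([A1]).
Setting equal to 3.1 and solving for X on (0,1) gives X = 0.727.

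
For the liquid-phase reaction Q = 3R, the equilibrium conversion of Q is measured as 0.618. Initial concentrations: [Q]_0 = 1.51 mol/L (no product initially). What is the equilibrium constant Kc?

Let X = conversion of Q.
Concentrations: [Q] = 1.51 − 1.51X; [R] = 4.53X.
At X = 0.618: [Q] = 0.577, [R] = 2.8.
Kc = [R]^3 / ([Q]) = 38 (mol/L)^2.

Kc = 38 (mol/L)^2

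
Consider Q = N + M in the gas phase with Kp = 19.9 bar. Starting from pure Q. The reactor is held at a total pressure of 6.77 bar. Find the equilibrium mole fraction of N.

y_N = 0.463

Let X = conversion of Q (basis 1 mol Q); extent of reaction ξ = X.
Species balance: n_Q = 1 − X; n_N = X; n_M = X.
Total moles n_T = 1 + X.
y_i = n_i/n_T, p_i = y_i·P. Kp = p_N p_M / (p_Q).
Substituting and setting equal to 19.9 bar gives a polynomial in X; the root in (0,1) is X = 0.864.
Then n_N = 0.864, n_T = 1.86, so y_N = 0.463.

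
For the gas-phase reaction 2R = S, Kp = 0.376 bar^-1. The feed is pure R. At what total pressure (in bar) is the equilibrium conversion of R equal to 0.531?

Let X = conversion of R (basis 1 mol R); extent of reaction ξ = 0.5X.
Moles: n_R = 1 − X; n_S = 0.5X.
Total moles n_T = 1 − 0.5X.
Kp = p_S / (p_R^2) with p_i = (n_i/n_T)·P.
At X = 0.531: the mole-fraction product g(X) = Π y_i^ν_i = 0.8866. Since Kp = g(X)·P^{-1}, P = (g/Kp)^(1/1) = (0.8866/0.376)^(1/1) = 2.36 bar.

P = 2.36 bar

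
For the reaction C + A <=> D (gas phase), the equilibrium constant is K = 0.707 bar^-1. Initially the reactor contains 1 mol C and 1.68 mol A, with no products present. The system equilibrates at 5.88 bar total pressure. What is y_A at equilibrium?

y_A = 0.501

Let X = conversion of C (basis 1 mol C); extent of reaction ξ = X.
Mole table: n_C = 1 − X; n_A = 1.68 − X; n_D = X.
n_T = Σnᵢ = 2.68 − X.
y_i = n_i/n_T, p_i = y_i·P. K = p_D / (p_C p_A).
Setting this equal to 0.707 bar^-1 and taking the physical root (0 < X < 1) gives X = 0.676.
Then n_A = 1, n_T = 2, so y_A = 0.501.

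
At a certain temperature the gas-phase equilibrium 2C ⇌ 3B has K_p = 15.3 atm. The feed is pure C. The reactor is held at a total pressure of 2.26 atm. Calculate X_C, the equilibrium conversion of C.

X = 0.667

Basis: 1 mol C initially; let X = conversion of C. Extent ξ = 0.5X.
Moles: n_C = 1 − X; n_B = 1.5X.
n_T = Σnᵢ = 1 + 0.5X.
y_i = n_i/n_T, p_i = y_i·P. K_p = p_B^3 / (p_C^2).
This yields a degree-3 equation in X; solving on (0,1), X = 0.667.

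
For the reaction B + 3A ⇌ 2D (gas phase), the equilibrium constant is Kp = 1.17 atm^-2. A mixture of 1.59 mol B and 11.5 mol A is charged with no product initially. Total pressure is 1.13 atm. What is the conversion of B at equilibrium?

X = 0.643

Take 1.59 mol B as basis and let X be its fractional conversion, so ξ = 1.59X.
Species balance: n_B = 1.59 − 1.59X; n_A = 11.5 − 4.77X; n_D = 3.18X.
Total moles n_T = 13.1 − 3.18X.
y_i = n_i/n_T, p_i = y_i·P. Kp = p_D^2 / (p_B p_A^3).
Setting this equal to 1.17 atm^-2 and taking the physical root (0 < X < 1) gives X = 0.643.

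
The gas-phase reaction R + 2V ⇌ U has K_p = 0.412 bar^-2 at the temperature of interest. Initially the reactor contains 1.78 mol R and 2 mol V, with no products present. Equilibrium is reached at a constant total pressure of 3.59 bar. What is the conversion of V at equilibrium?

X = 0.601

Basis: 2 mol V initially; let X = conversion of V. Extent ξ = X.
At extent ξ: n_R = 1.78 − X; n_V = 2 − 2X; n_U = X.
Summing: n_T = 3.78 − 2X.
Mole fractions y_i = n_i/n_T; K_p = p_U / (p_R p_V^2) with p_i = y_i·P.
Substituting and setting equal to 0.412 bar^-2 gives a polynomial in X; the root in (0,1) is X = 0.601.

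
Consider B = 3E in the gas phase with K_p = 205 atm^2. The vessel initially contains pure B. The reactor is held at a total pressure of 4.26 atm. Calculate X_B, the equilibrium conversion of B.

X = 0.814

Let X = conversion of B (basis 1 mol B); extent of reaction ξ = X.
Mole table: n_B = 1 − X; n_E = 3X.
Summing: n_T = 1 + 2X.
Mole fractions y_i = n_i/n_T; K_p = p_E^3 / (p_B) with p_i = y_i·P.
Setting this equal to 205 atm^2 and taking the physical root (0 < X < 1) gives X = 0.814.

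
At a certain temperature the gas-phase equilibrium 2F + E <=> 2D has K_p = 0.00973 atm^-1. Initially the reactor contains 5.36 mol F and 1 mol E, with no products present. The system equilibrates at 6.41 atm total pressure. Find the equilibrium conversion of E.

Basis: 1 mol E initially; let X = conversion of E. Extent ξ = X.
At extent ξ: n_F = 5.36 − 2X; n_E = 1 − X; n_D = 2X.
Summing: n_T = 6.36 − X.
Mole fractions y_i = n_i/n_T; K_p = p_D^2 / (p_F^2 p_E) with p_i = y_i·P.
Equating to 0.00973 atm^-1 and solving on 0 < X < 1: X = 0.219.

X = 0.219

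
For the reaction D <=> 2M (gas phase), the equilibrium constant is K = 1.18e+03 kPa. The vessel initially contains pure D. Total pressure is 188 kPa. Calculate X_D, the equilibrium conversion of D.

Basis: 1 mol D initially; let X = conversion of D. Extent ξ = X.
At extent ξ: n_D = 1 − X; n_M = 2X.
n_T = Σnᵢ = 1 + X.
y_i = n_i/n_T, p_i = y_i·P. K = p_M^2 / (p_D).
Substituting and setting equal to 1.18e+03 kPa gives a polynomial in X; the root in (0,1) is X = 0.782.

X = 0.782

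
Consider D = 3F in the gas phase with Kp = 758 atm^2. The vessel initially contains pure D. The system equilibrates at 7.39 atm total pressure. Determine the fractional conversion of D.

X = 0.840

Take 1 mol D as basis and let X be its fractional conversion, so ξ = X.
At extent ξ: n_D = 1 − X; n_F = 3X.
Summing: n_T = 1 + 2X.
Mole fractions y_i = n_i/n_T; Kp = p_F^3 / (p_D) with p_i = y_i·P.
Equating to 758 atm^2 and solving on 0 < X < 1: X = 0.840.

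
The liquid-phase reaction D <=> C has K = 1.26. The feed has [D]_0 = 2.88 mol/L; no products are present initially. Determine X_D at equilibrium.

Let X = conversion of D; extent ξ = 2.88·X mol/L.
Concentrations: [D] = 2.88 − 2.88X; [C] = 2.88X.
K = [C] / ([D]).
Equating to 1.26: the physical root is X = 0.558.

X = 0.558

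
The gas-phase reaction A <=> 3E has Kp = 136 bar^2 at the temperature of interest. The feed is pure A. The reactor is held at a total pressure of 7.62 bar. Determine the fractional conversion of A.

Take 1 mol A as basis and let X be its fractional conversion, so ξ = X.
Mole table: n_A = 1 − X; n_E = 3X.
n_T = Σnᵢ = 1 + 2X.
Mole fractions y_i = n_i/n_T; Kp = p_E^3 / (p_A) with p_i = y_i·P.
Equating to 136 bar^2 and solving on 0 < X < 1: X = 0.556.

X = 0.556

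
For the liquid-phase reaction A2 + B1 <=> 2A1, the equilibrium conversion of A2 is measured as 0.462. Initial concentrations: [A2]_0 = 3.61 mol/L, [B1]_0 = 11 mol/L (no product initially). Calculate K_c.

Let X = conversion of A2.
Concentrations: [A2] = 3.61 − 3.61X; [B1] = 11 − 3.61X; [A1] = 7.22X.
At X = 0.462: [A2] = 1.94, [B1] = 9.33, [A1] = 3.34.
K_c = [A1]^2 / ([A2] [B1]) = 0.614.

K_c = 0.614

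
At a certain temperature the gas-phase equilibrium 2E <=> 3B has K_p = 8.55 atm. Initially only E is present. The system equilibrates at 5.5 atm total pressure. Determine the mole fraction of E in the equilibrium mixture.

y_E = 0.386

Let X = conversion of E (basis 1 mol E); extent of reaction ξ = 0.5X.
At extent ξ: n_E = 1 − X; n_B = 1.5X.
n_T = Σnᵢ = 1 + 0.5X.
With p_i = (n_i/n_T)P, K_p = p_B^3 / (p_E^2).
Setting this equal to 8.55 atm and taking the physical root (0 < X < 1) gives X = 0.515.
Then n_E = 0.485, n_T = 1.26, so y_E = 0.386.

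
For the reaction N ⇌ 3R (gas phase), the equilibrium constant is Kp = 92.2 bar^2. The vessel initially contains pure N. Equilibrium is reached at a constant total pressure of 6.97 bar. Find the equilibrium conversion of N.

Basis: 1 mol N initially; let X = conversion of N. Extent ξ = X.
At extent ξ: n_N = 1 − X; n_R = 3X.
Total moles n_T = 1 + 2X.
With p_i = (n_i/n_T)P, Kp = p_R^3 / (p_N).
This yields a degree-3 equation in X; solving on (0,1), X = 0.520.

X = 0.520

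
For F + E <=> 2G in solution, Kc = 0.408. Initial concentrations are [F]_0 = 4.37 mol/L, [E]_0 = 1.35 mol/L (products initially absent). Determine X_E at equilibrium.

X = 0.412

Let X = conversion of E; extent ξ = 1.35·X mol/L.
Concentrations: [F] = 4.37 − 1.35X; [E] = 1.35 − 1.35X; [G] = 2.7X.
Kc = [G]^2 / ([F] [E]).
Solving Kc = 0.408 for X ∈ (0,1): X = 0.412.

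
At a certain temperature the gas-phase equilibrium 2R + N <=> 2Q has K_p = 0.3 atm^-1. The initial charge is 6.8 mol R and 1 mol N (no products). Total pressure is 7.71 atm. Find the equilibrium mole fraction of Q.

y_Q = 0.214

Take 1 mol N as basis and let X be its fractional conversion, so ξ = X.
Species balance: n_R = 6.8 − 2X; n_N = 1 − X; n_Q = 2X.
n_T = Σnᵢ = 7.8 − X.
Mole fractions y_i = n_i/n_T; K_p = p_Q^2 / (p_R^2 p_N) with p_i = y_i·P.
Setting this equal to 0.3 atm^-1 and taking the physical root (0 < X < 1) gives X = 0.753.
Then n_Q = 1.51, n_T = 7.05, so y_Q = 0.214.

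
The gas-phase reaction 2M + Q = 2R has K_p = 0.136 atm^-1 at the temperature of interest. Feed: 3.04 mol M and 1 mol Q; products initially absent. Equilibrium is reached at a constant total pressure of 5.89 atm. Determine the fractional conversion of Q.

X = 0.404

Take 1 mol Q as basis and let X be its fractional conversion, so ξ = X.
Mole table: n_M = 3.04 − 2X; n_Q = 1 − X; n_R = 2X.
n_T = Σnᵢ = 4.04 − X.
With p_i = (n_i/n_T)P, K_p = p_R^2 / (p_M^2 p_Q).
Equating to 0.136 atm^-1 and solving on 0 < X < 1: X = 0.404.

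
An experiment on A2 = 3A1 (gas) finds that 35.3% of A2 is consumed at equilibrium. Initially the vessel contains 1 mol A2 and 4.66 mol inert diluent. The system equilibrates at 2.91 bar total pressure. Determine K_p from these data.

Let X = conversion of A2 (basis 1 mol A2); extent of reaction ξ = X.
Species balance: n_A2 = 1 − X; n_A1 = 3X; n_I = 4.66 (inert).
n_T = Σnᵢ = 5.66 + 2X.
At X = 0.353: n_A2 = 0.647, n_A1 = 1.06, n_T = 6.37.
p_i = (n_i/n_T)·P. K_p = p_A1^3 / (p_A2) = 0.384 bar^2.

K_p = 0.384 bar^2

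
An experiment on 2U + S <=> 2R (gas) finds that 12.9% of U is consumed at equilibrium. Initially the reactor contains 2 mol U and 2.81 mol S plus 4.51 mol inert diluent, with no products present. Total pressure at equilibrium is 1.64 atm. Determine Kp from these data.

Kp = 0.0459 atm^-1

Take 2 mol U as basis and let X be its fractional conversion, so ξ = X.
Species balance: n_U = 2 − 2X; n_S = 2.81 − X; n_R = 2X; n_I = 4.51 (inert).
n_T = Σnᵢ = 9.32 − X.
At X = 0.129: n_U = 1.74, n_S = 2.68, n_R = 0.258, n_T = 9.19.
p_i = (n_i/n_T)·P. Kp = p_R^2 / (p_U^2 p_S) = 0.0459 atm^-1.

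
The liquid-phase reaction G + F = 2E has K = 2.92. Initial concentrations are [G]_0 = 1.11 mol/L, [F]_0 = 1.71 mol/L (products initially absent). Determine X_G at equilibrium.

X = 0.561

Let X = conversion of G; extent ξ = 1.11·X mol/L.
Concentrations: [G] = 1.11 − 1.11X; [F] = 1.71 − 1.11X; [E] = 2.22X.
K = [E]^2 / ([G] [F]).
Solving K = 2.92 for X ∈ (0,1): X = 0.561.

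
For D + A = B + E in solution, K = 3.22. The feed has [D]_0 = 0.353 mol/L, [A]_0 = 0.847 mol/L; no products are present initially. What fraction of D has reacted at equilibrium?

Let X = conversion of D; extent ξ = 0.353·X mol/L.
Concentrations: [D] = 0.353 − 0.353X; [A] = 0.847 − 0.353X; [B] = 0.353X; [E] = 0.353X.
K = [B] [E] / ([D] [A]).
Solving K = 3.22 for X ∈ (0,1): X = 0.854.

X = 0.854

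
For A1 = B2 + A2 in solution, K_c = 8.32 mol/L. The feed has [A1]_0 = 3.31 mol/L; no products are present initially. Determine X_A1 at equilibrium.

Let X = conversion of A1; extent ξ = 3.31·X mol/L.
Concentrations: [A1] = 3.31 − 3.31X; [B2] = 3.31X; [A2] = 3.31X.
K_c = [B2] [A2] / ([A1]).
This equals 8.32 at X = 0.766 (the root in 0 < X < 1).

X = 0.766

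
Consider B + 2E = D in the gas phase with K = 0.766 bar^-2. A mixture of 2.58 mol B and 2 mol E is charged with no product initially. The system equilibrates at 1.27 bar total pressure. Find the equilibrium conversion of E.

X = 0.327

Basis: 2 mol E initially; let X = conversion of E. Extent ξ = X.
At extent ξ: n_B = 2.58 − X; n_E = 2 − 2X; n_D = X.
Total moles n_T = 4.58 − 2X.
Mole fractions y_i = n_i/n_T; K = p_D / (p_B p_E^2) with p_i = y_i·P.
Substituting and setting equal to 0.766 bar^-2 gives a polynomial in X; the root in (0,1) is X = 0.327.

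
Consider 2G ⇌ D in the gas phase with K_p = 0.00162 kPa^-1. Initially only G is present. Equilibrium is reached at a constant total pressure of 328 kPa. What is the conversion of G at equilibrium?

Take 1 mol G as basis and let X be its fractional conversion, so ξ = 0.5X.
Mole table: n_G = 1 − X; n_D = 0.5X.
n_T = Σnᵢ = 1 − 0.5X.
y_i = n_i/n_T, p_i = y_i·P. K_p = p_D / (p_G^2).
Substituting and setting equal to 0.00162 kPa^-1 gives a polynomial in X; the root in (0,1) is X = 0.434.

X = 0.434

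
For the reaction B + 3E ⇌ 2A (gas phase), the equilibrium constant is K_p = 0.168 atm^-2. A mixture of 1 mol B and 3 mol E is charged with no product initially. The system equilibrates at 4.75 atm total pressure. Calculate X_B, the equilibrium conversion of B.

Take 1 mol B as basis and let X be its fractional conversion, so ξ = X.
At extent ξ: n_B = 1 − X; n_E = 3 − 3X; n_A = 2X.
n_T = Σnᵢ = 4 − 2X.
y_i = n_i/n_T, p_i = y_i·P. K_p = p_A^2 / (p_B p_E^3).
This yields a degree-4 equation in X; solving on (0,1), X = 0.468.

X = 0.468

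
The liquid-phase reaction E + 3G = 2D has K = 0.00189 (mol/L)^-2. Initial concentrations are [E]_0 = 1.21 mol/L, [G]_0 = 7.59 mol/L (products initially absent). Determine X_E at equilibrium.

Let X = conversion of E; extent ξ = 1.21·X mol/L.
Concentrations: [E] = 1.21 − 1.21X; [G] = 7.59 − 3.63X; [D] = 2.42X.
K = [D]^2 / ([E] [G]^3).
Equating to 0.00189 (mol/L)^-2: the physical root is X = 0.282.

X = 0.282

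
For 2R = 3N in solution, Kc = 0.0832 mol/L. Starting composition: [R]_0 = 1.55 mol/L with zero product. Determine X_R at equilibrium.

Let X = conversion of R; extent ξ = 1.55X/2 mol/L.
Concentrations: [R] = 1.55 − 1.55X; [N] = 2.33X.
Kc = [N]^3 / ([R]^2).
Solving Kc = 0.0832 for X ∈ (0,1): X = 0.214.

X = 0.214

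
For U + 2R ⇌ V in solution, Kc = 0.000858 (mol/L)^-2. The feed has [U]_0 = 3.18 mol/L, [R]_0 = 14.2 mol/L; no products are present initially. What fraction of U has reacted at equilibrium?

X = 0.133

Let X = conversion of U; extent ξ = 3.18·X mol/L.
Concentrations: [U] = 3.18 − 3.18X; [R] = 14.2 − 6.36X; [V] = 3.18X.
Kc = [V] / ([U] [R]^2).
This equals 0.000858 at X = 0.133 (the root in 0 < X < 1).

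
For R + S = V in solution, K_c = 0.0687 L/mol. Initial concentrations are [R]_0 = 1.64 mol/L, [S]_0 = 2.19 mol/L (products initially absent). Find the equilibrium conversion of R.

Let X = conversion of R; extent ξ = 1.64·X mol/L.
Concentrations: [R] = 1.64 − 1.64X; [S] = 2.19 − 1.64X; [V] = 1.64X.
K_c = [V] / ([R] [S]).
Solving K_c = 0.0687 for X ∈ (0,1): X = 0.120.

X = 0.120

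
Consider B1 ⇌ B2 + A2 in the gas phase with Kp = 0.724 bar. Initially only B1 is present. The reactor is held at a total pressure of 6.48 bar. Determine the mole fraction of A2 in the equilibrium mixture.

Take 1 mol B1 as basis and let X be its fractional conversion, so ξ = X.
Mole table: n_B1 = 1 − X; n_B2 = X; n_A2 = X.
Summing: n_T = 1 + X.
Mole fractions y_i = n_i/n_T; Kp = p_B2 p_A2 / (p_B1) with p_i = y_i·P.
Equating to 0.724 bar and solving on 0 < X < 1: X = 0.317.
Then n_A2 = 0.317, n_T = 1.32, so y_A2 = 0.241.

y_A2 = 0.241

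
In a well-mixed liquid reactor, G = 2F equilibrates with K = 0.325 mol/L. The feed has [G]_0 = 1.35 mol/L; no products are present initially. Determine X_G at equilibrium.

X = 0.217

Let X = conversion of G; extent ξ = 1.35·X mol/L.
Concentrations: [G] = 1.35 − 1.35X; [F] = 2.7X.
K = [F]^2 / ([G]).
Equating to 0.325 mol/L: the physical root is X = 0.217.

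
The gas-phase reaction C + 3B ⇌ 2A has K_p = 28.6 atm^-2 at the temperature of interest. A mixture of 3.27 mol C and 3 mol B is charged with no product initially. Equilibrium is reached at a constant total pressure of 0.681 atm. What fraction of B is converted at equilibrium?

X = 0.647

Take 3 mol B as basis and let X be its fractional conversion, so ξ = X.
Mole table: n_C = 3.27 − X; n_B = 3 − 3X; n_A = 2X.
Total moles n_T = 6.27 − 2X.
With p_i = (n_i/n_T)P, K_p = p_A^2 / (p_C p_B^3).
Equating to 28.6 atm^-2 and solving on 0 < X < 1: X = 0.647.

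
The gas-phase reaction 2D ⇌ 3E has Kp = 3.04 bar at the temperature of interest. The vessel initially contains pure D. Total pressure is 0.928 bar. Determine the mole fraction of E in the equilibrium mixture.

Let X = conversion of D (basis 1 mol D); extent of reaction ξ = 0.5X.
Species balance: n_D = 1 − X; n_E = 1.5X.
Total moles n_T = 1 + 0.5X.
y_i = n_i/n_T, p_i = y_i·P. Kp = p_E^3 / (p_D^2).
Equating to 3.04 bar and solving on 0 < X < 1: X = 0.593.
Then n_E = 0.889, n_T = 1.3, so y_E = 0.686.

y_E = 0.686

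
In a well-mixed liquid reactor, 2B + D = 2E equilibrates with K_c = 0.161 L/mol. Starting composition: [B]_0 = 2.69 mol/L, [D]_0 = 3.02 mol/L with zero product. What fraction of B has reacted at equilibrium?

X = 0.388

Let X = conversion of B; extent ξ = 2.69X/2 mol/L.
Concentrations: [B] = 2.69 − 2.69X; [D] = 3.02 − 1.34X; [E] = 2.69X.
K_c = [E]^2 / ([B]^2 [D]).
Equating to 0.161 L/mol: the physical root is X = 0.388.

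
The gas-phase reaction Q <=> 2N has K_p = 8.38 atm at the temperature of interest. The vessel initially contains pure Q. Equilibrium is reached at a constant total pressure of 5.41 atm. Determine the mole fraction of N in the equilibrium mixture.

Basis: 1 mol Q initially; let X = conversion of Q. Extent ξ = X.
Species balance: n_Q = 1 − X; n_N = 2X.
n_T = Σnᵢ = 1 + X.
With p_i = (n_i/n_T)P, K_p = p_N^2 / (p_Q).
Substituting and setting equal to 8.38 atm gives a polynomial in X; the root in (0,1) is X = 0.528.
Then n_N = 1.06, n_T = 1.53, so y_N = 0.691.

y_N = 0.691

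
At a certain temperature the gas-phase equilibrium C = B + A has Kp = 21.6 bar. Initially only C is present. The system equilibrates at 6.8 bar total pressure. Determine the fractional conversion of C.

X = 0.872

Take 1 mol C as basis and let X be its fractional conversion, so ξ = X.
Mole table: n_C = 1 − X; n_B = X; n_A = X.
Summing: n_T = 1 + X.
Mole fractions y_i = n_i/n_T; Kp = p_B p_A / (p_C) with p_i = y_i·P.
This yields a degree-2 equation in X; solving on (0,1), X = 0.872.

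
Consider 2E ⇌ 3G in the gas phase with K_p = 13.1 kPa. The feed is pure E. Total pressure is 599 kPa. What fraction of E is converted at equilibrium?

Let X = conversion of E (basis 1 mol E); extent of reaction ξ = 0.5X.
Species balance: n_E = 1 − X; n_G = 1.5X.
n_T = Σnᵢ = 1 + 0.5X.
With p_i = (n_i/n_T)P, K_p = p_G^3 / (p_E^2).
Substituting and setting equal to 13.1 kPa gives a polynomial in X; the root in (0,1) is X = 0.169.

X = 0.169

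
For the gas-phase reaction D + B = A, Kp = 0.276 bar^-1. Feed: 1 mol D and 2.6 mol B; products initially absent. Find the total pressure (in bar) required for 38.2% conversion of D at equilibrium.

Take 1 mol D as basis and let X be its fractional conversion, so ξ = X.
Species balance: n_D = 1 − X; n_B = 2.6 − X; n_A = X.
Total moles n_T = 3.6 − X.
Kp = p_A / (p_D p_B) with p_i = (n_i/n_T)·P.
At X = 0.382: the mole-fraction product g(X) = Π y_i^ν_i = 0.8968. Since Kp = g(X)·P^{-1}, P = (g/Kp)^(1/1) = (0.8968/0.276)^(1/1) = 3.25 bar.

P = 3.25 bar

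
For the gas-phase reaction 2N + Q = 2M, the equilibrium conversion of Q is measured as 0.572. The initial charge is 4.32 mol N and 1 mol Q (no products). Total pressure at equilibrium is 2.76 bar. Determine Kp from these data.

Take 1 mol Q as basis and let X be its fractional conversion, so ξ = X.
Mole table: n_N = 4.32 − 2X; n_Q = 1 − X; n_M = 2X.
Total moles n_T = 5.32 − X.
At X = 0.572: n_N = 3.18, n_Q = 0.428, n_M = 1.14, n_T = 4.75.
p_i = (n_i/n_T)·P. Kp = p_M^2 / (p_N^2 p_Q) = 0.521 bar^-1.

Kp = 0.521 bar^-1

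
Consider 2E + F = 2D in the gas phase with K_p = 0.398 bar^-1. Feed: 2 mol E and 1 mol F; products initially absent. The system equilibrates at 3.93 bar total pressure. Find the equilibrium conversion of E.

Take 2 mol E as basis and let X be its fractional conversion, so ξ = X.
Species balance: n_E = 2 − 2X; n_F = 1 − X; n_D = 2X.
Total moles n_T = 3 − X.
Mole fractions y_i = n_i/n_T; K_p = p_D^2 / (p_E^2 p_F) with p_i = y_i·P.
Substituting and setting equal to 0.398 bar^-1 gives a polynomial in X; the root in (0,1) is X = 0.378.

X = 0.378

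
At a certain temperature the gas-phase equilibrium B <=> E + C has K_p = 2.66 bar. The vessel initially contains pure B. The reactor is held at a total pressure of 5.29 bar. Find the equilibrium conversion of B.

X = 0.578

Take 1 mol B as basis and let X be its fractional conversion, so ξ = X.
Mole table: n_B = 1 − X; n_E = X; n_C = X.
n_T = Σnᵢ = 1 + X.
With p_i = (n_i/n_T)P, K_p = p_E p_C / (p_B).
Equating to 2.66 bar and solving on 0 < X < 1: X = 0.578.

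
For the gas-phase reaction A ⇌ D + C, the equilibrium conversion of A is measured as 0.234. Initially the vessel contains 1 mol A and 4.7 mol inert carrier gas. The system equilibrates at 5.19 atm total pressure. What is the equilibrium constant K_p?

Take 1 mol A as basis and let X be its fractional conversion, so ξ = X.
Species balance: n_A = 1 − X; n_D = X; n_C = X; n_I = 4.7 (inert).
n_T = Σnᵢ = 5.7 + X.
At X = 0.234: n_A = 0.766, n_D = 0.234, n_C = 0.234, n_T = 5.93.
p_i = (n_i/n_T)·P. K_p = p_D p_C / (p_A) = 0.0625 atm.

K_p = 0.0625 atm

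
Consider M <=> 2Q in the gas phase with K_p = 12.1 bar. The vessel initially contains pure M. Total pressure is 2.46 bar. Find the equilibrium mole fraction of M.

y_M = 0.148

Basis: 1 mol M initially; let X = conversion of M. Extent ξ = X.
At extent ξ: n_M = 1 − X; n_Q = 2X.
n_T = Σnᵢ = 1 + X.
With p_i = (n_i/n_T)P, K_p = p_Q^2 / (p_M).
Substituting and setting equal to 12.1 bar gives a polynomial in X; the root in (0,1) is X = 0.743.
Then n_M = 0.257, n_T = 1.74, so y_M = 0.148.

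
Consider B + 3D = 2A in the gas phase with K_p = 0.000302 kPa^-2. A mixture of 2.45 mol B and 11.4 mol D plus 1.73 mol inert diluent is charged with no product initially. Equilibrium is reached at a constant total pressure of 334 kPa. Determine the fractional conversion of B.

Let X = conversion of B (basis 2.45 mol B); extent of reaction ξ = 2.45X.
Species balance: n_B = 2.45 − 2.45X; n_D = 11.4 − 7.35X; n_A = 4.9X; n_I = 1.73 (inert).
n_T = Σnᵢ = 15.6 − 4.9X.
Mole fractions y_i = n_i/n_T; K_p = p_A^2 / (p_B p_D^3) with p_i = y_i·P.
Setting this equal to 0.000302 kPa^-2 and taking the physical root (0 < X < 1) gives X = 0.826.

X = 0.826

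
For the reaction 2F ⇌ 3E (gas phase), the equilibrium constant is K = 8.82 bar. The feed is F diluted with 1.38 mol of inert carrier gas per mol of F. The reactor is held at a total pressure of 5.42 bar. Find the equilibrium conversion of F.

X = 0.596

Take 1 mol F as basis and let X be its fractional conversion, so ξ = 0.5X.
At extent ξ: n_F = 1 − X; n_E = 1.5X; n_I = 1.38 (inert).
Summing: n_T = 2.38 + 0.5X.
y_i = n_i/n_T, p_i = y_i·P. K = p_E^3 / (p_F^2).
Substituting and setting equal to 8.82 bar gives a polynomial in X; the root in (0,1) is X = 0.596.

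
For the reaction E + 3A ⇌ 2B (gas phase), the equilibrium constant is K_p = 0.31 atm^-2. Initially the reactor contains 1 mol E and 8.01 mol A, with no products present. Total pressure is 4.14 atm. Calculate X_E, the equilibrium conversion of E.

X = 0.832

Basis: 1 mol E initially; let X = conversion of E. Extent ξ = X.
Moles: n_E = 1 − X; n_A = 8.01 − 3X; n_B = 2X.
n_T = Σnᵢ = 9.01 − 2X.
With p_i = (n_i/n_T)P, K_p = p_B^2 / (p_E p_A^3).
Equating to 0.31 atm^-2 and solving on 0 < X < 1: X = 0.832.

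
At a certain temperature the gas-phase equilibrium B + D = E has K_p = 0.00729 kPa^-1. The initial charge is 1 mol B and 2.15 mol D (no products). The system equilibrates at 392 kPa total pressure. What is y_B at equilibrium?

y_B = 0.146

Take 1 mol B as basis and let X be its fractional conversion, so ξ = X.
Moles: n_B = 1 − X; n_D = 2.15 − X; n_E = X.
n_T = Σnᵢ = 3.15 − X.
y_i = n_i/n_T, p_i = y_i·P. K_p = p_E / (p_B p_D).
Equating to 0.00729 kPa^-1 and solving on 0 < X < 1: X = 0.633.
Then n_B = 0.367, n_T = 2.52, so y_B = 0.146.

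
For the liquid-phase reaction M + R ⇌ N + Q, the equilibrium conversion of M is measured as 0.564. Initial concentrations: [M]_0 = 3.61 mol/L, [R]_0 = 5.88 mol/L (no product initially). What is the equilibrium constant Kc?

Let X = conversion of M.
Concentrations: [M] = 3.61 − 3.61X; [R] = 5.88 − 3.61X; [N] = 3.61X; [Q] = 3.61X.
At X = 0.564: [M] = 1.57, [R] = 3.84, [N] = 2.04, [Q] = 2.04.
Kc = [N] [Q] / ([M] [R]) = 0.685.

Kc = 0.685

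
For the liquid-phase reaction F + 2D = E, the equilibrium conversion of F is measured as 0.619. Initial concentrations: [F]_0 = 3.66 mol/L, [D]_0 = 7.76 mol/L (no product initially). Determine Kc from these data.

Kc = 0.156 (mol/L)^-2

Let X = conversion of F.
Concentrations: [F] = 3.66 − 3.66X; [D] = 7.76 − 7.32X; [E] = 3.66X.
At X = 0.619: [F] = 1.39, [D] = 3.23, [E] = 2.27.
Kc = [E] / ([F] [D]^2) = 0.156 (mol/L)^-2.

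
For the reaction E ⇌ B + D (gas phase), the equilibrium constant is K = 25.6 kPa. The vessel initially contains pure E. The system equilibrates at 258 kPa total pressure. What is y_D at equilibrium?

Basis: 1 mol E initially; let X = conversion of E. Extent ξ = X.
Species balance: n_E = 1 − X; n_B = X; n_D = X.
n_T = Σnᵢ = 1 + X.
y_i = n_i/n_T, p_i = y_i·P. K = p_B p_D / (p_E).
Setting this equal to 25.6 kPa and taking the physical root (0 < X < 1) gives X = 0.300.
Then n_D = 0.3, n_T = 1.3, so y_D = 0.231.

y_D = 0.231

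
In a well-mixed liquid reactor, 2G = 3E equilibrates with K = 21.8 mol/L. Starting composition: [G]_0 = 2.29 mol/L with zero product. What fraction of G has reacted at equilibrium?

Let X = conversion of G; extent ξ = 2.29X/2 mol/L.
Concentrations: [G] = 2.29 − 2.29X; [E] = 3.44X.
K = [E]^3 / ([G]^2).
Setting equal to 21.8 and solving for X on (0,1) gives X = 0.672.

X = 0.672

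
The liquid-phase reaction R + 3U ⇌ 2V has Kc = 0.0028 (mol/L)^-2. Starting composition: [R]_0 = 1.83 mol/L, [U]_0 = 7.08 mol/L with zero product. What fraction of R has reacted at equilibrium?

X = 0.237

Let X = conversion of R; extent ξ = 1.83·X mol/L.
Concentrations: [R] = 1.83 − 1.83X; [U] = 7.08 − 5.49X; [V] = 3.66X.
Kc = [V]^2 / ([R] [U]^3).
Setting equal to 0.0028 and solving for X on (0,1) gives X = 0.237.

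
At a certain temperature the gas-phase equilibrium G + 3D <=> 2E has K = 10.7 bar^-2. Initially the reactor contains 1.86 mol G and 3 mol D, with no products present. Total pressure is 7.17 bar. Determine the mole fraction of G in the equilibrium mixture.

y_G = 0.317

Basis: 3 mol D initially; let X = conversion of D. Extent ξ = X.
At extent ξ: n_G = 1.86 − X; n_D = 3 − 3X; n_E = 2X.
Total moles n_T = 4.86 − 2X.
With p_i = (n_i/n_T)P, K = p_E^2 / (p_G p_D^3).
Substituting and setting equal to 10.7 bar^-2 gives a polynomial in X; the root in (0,1) is X = 0.874.
Then n_G = 0.986, n_T = 3.11, so y_G = 0.317.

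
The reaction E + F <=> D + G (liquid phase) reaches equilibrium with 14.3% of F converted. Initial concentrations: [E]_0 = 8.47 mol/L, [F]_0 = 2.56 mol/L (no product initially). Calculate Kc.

Let X = conversion of F.
Concentrations: [E] = 8.47 − 2.56X; [F] = 2.56 − 2.56X; [D] = 2.56X; [G] = 2.56X.
At X = 0.143: [E] = 8.1, [F] = 2.19, [D] = 0.366, [G] = 0.366.
Kc = [D] [G] / ([E] [F]) = 0.00754.

Kc = 0.00754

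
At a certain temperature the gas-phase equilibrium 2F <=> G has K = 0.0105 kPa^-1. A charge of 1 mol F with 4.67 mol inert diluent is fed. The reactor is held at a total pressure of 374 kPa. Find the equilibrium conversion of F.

Let X = conversion of F (basis 1 mol F); extent of reaction ξ = 0.5X.
At extent ξ: n_F = 1 − X; n_G = 0.5X; n_I = 4.67 (inert).
Summing: n_T = 5.67 − 0.5X.
With p_i = (n_i/n_T)P, K = p_G / (p_F^2).
Setting this equal to 0.0105 kPa^-1 and taking the physical root (0 < X < 1) gives X = 0.445.

X = 0.445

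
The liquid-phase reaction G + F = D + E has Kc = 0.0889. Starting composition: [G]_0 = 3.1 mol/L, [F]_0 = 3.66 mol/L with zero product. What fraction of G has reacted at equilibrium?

X = 0.249

Let X = conversion of G; extent ξ = 3.1·X mol/L.
Concentrations: [G] = 3.1 − 3.1X; [F] = 3.66 − 3.1X; [D] = 3.1X; [E] = 3.1X.
Kc = [D] [E] / ([G] [F]).
This equals 0.0889 at X = 0.249 (the root in 0 < X < 1).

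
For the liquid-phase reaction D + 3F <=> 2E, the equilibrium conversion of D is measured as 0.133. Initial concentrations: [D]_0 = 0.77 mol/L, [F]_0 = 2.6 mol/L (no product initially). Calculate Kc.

Let X = conversion of D.
Concentrations: [D] = 0.77 − 0.77X; [F] = 2.6 − 2.31X; [E] = 1.54X.
At X = 0.133: [D] = 0.668, [F] = 2.29, [E] = 0.205.
Kc = [E]^2 / ([D] [F]^3) = 0.00521 (mol/L)^-2.

Kc = 0.00521 (mol/L)^-2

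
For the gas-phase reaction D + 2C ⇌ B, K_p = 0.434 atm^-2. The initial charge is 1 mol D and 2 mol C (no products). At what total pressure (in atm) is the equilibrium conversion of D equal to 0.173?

Take 1 mol D as basis and let X be its fractional conversion, so ξ = X.
Species balance: n_D = 1 − X; n_C = 2 − 2X; n_B = X.
Summing: n_T = 3 − 2X.
K_p = p_B / (p_D p_C^2) with p_i = (n_i/n_T)·P.
At X = 0.173: the mole-fraction product g(X) = Π y_i^ν_i = 0.5386. Since K_p = g(X)·P^{-2}, P = (g/K_p)^(1/2) = (0.5386/0.434)^(1/2) = 1.11 atm.

P = 1.11 atm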